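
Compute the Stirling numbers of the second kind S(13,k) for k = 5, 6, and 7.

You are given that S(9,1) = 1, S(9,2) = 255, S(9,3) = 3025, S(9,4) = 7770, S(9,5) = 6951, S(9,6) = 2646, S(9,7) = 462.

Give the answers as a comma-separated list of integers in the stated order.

7508501, 9321312, 5715424

@10  (10,2):255·2+1→511, (10,3):3025·3+255→9330, (10,4):7770·4+3025→34105, (10,5):6951·5+7770→42525, (10,6):2646·6+6951→22827, (10,7):462·7+2646→5880
@11  (11,3):9330·3+511→28501, (11,4):34105·4+9330→145750, (11,5):42525·5+34105→246730, (11,6):22827·6+42525→179487, (11,7):5880·7+22827→63987
@12  (12,4):145750·4+28501→611501, (12,5):246730·5+145750→1379400, (12,6):179487·6+246730→1323652, (12,7):63987·7+179487→627396
@13  (13,5):1379400·5+611501→7508501, (13,6):1323652·6+1379400→9321312, (13,7):627396·7+1323652→5715424
Read S(13,5) = 7508501, S(13,6) = 9321312, S(13,7) = 5715424.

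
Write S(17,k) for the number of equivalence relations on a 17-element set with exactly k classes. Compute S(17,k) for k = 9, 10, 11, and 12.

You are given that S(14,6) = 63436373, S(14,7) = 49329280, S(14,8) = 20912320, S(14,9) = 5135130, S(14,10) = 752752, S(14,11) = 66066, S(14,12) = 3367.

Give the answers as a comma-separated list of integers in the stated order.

9528822303, 2758334150, 512060978, 62022324

[15] T[15,7]:7*49329280+63436373=408741333 · T[15,8]:8*20912320+49329280=216627840 · T[15,9]:9*5135130+20912320=67128490 · T[15,10]:10*752752+5135130=12662650 · T[15,11]:11*66066+752752=1479478 · T[15,12]:12*3367+66066=106470
[16] T[16,8]:8*216627840+408741333=2141764053 · T[16,9]:9*67128490+216627840=820784250 · T[16,10]:10*12662650+67128490=193754990 · T[16,11]:11*1479478+12662650=28936908 · T[16,12]:12*106470+1479478=2757118
[17] T[17,9]:9*820784250+2141764053=9528822303 · T[17,10]:10*193754990+820784250=2758334150 · T[17,11]:11*28936908+193754990=512060978 · T[17,12]:12*2757118+28936908=62022324
Read S(17,9) = 9528822303, S(17,10) = 2758334150, S(17,11) = 512060978, S(17,12) = 62022324.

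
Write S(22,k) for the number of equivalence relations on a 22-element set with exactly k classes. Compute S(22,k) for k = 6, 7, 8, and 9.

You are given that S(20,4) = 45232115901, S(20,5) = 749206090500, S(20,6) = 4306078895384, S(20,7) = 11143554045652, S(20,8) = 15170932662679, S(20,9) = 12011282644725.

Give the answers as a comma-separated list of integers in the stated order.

row 21: T[21][5]=5·749206090500+45232115901=3791262568401  T[21][6]=6·4306078895384+749206090500=26585679462804  T[21][7]=7·11143554045652+4306078895384=82310957214948  T[21][8]=8·15170932662679+11143554045652=132511015347084  T[21][9]=9·12011282644725+15170932662679=123272476465204
row 22: T[22][6]=6·26585679462804+3791262568401=163305339345225  T[22][7]=7·82310957214948+26585679462804=602762379967440  T[22][8]=8·132511015347084+82310957214948=1142399079991620  T[22][9]=9·123272476465204+132511015347084=1241963303533920
Read S(22,6) = 163305339345225, S(22,7) = 602762379967440, S(22,8) = 1142399079991620, S(22,9) = 1241963303533920.

163305339345225, 602762379967440, 1142399079991620, 1241963303533920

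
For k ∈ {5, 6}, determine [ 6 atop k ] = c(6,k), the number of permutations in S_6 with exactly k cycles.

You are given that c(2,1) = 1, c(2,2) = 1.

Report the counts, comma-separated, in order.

row 3: T[3][2]=2·1+1=3  T[3][3]=2·0+1=1
row 4: T[4][3]=3·1+3=6  T[4][4]=3·0+1=1
row 5: T[5][4]=4·1+6=10  T[5][5]=4·0+1=1
row 6: T[6][5]=5·1+10=15  T[6][6]=5·0+1=1
Read c(6,5) = 15, c(6,6) = 1.

15, 1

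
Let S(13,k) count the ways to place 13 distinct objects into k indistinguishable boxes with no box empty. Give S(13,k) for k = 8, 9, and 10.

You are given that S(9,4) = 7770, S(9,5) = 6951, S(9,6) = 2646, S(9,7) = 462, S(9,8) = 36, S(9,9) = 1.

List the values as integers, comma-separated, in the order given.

row 10: T[10][5]=5·6951+7770=42525  T[10][6]=6·2646+6951=22827  T[10][7]=7·462+2646=5880  T[10][8]=8·36+462=750  T[10][9]=9·1+36=45  T[10][10]=10·0+1=1
row 11: T[11][6]=6·22827+42525=179487  T[11][7]=7·5880+22827=63987  T[11][8]=8·750+5880=11880  T[11][9]=9·45+750=1155  T[11][10]=10·1+45=55
row 12: T[12][7]=7·63987+179487=627396  T[12][8]=8·11880+63987=159027  T[12][9]=9·1155+11880=22275  T[12][10]=10·55+1155=1705
row 13: T[13][8]=8·159027+627396=1899612  T[13][9]=9·22275+159027=359502  T[13][10]=10·1705+22275=39325
Read S(13,8) = 1899612, S(13,9) = 359502, S(13,10) = 39325.

1899612, 359502, 39325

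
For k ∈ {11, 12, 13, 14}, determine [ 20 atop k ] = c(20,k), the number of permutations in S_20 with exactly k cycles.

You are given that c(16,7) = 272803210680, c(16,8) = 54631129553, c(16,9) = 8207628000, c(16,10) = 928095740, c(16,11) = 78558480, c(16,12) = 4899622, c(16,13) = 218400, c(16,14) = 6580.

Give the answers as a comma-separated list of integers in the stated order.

46280647751910, 4465226757381, 342252511900, 20692933630

@17  (17,8):54631129553·16+272803210680→1146901283528, (17,9):8207628000·16+54631129553→185953177553, (17,10):928095740·16+8207628000→23057159840, (17,11):78558480·16+928095740→2185031420, (17,12):4899622·16+78558480→156952432, (17,13):218400·16+4899622→8394022, (17,14):6580·16+218400→323680
@18  (18,9):185953177553·17+1146901283528→4308105301929, (18,10):23057159840·17+185953177553→577924894833, (18,11):2185031420·17+23057159840→60202693980, (18,12):156952432·17+2185031420→4853222764, (18,13):8394022·17+156952432→299650806, (18,14):323680·17+8394022→13896582
@19  (19,10):577924894833·18+4308105301929→14710753408923, (19,11):60202693980·18+577924894833→1661573386473, (19,12):4853222764·18+60202693980→147560703732, (19,13):299650806·18+4853222764→10246937272, (19,14):13896582·18+299650806→549789282
@20  (20,11):1661573386473·19+14710753408923→46280647751910, (20,12):147560703732·19+1661573386473→4465226757381, (20,13):10246937272·19+147560703732→342252511900, (20,14):549789282·19+10246937272→20692933630
Read c(20,11) = 46280647751910, c(20,12) = 4465226757381, c(20,13) = 342252511900, c(20,14) = 20692933630.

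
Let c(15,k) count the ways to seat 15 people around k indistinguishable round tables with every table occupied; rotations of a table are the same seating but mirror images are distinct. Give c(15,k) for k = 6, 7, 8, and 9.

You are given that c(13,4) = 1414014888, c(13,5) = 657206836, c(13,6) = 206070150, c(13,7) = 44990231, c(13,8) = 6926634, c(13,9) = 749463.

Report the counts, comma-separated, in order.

r14: T_14,5=13×657206836+1414014888=9957703756; T_14,6=13×206070150+657206836=3336118786; T_14,7=13×44990231+206070150=790943153; T_14,8=13×6926634+44990231=135036473; T_14,9=13×749463+6926634=16669653
r15: T_15,6=14×3336118786+9957703756=56663366760; T_15,7=14×790943153+3336118786=14409322928; T_15,8=14×135036473+790943153=2681453775; T_15,9=14×16669653+135036473=368411615
Read c(15,6) = 56663366760, c(15,7) = 14409322928, c(15,8) = 2681453775, c(15,9) = 368411615.

56663366760, 14409322928, 2681453775, 368411615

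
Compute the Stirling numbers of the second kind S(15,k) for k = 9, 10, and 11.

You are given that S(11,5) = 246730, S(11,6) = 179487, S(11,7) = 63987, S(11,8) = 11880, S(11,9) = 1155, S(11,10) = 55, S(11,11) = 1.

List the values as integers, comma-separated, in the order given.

r12: T_12,6=6×179487+246730=1323652; T_12,7=7×63987+179487=627396; T_12,8=8×11880+63987=159027; T_12,9=9×1155+11880=22275; T_12,10=10×55+1155=1705; T_12,11=11×1+55=66
r13: T_13,7=7×627396+1323652=5715424; T_13,8=8×159027+627396=1899612; T_13,9=9×22275+159027=359502; T_13,10=10×1705+22275=39325; T_13,11=11×66+1705=2431
r14: T_14,8=8×1899612+5715424=20912320; T_14,9=9×359502+1899612=5135130; T_14,10=10×39325+359502=752752; T_14,11=11×2431+39325=66066
r15: T_15,9=9×5135130+20912320=67128490; T_15,10=10×752752+5135130=12662650; T_15,11=11×66066+752752=1479478
Read S(15,9) = 67128490, S(15,10) = 12662650, S(15,11) = 1479478.

67128490, 12662650, 1479478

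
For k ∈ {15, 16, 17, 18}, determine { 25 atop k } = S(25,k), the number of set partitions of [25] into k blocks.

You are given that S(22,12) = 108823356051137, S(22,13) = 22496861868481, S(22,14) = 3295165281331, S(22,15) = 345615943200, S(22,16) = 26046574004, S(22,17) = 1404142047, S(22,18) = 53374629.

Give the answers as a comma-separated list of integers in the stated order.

4299394655347200, 526655161695960, 48063331393110, 3275678594925

@23  (23,13):22496861868481·13+108823356051137→401282560341390, (23,14):3295165281331·14+22496861868481→68629175807115, (23,15):345615943200·15+3295165281331→8479404429331, (23,16):26046574004·16+345615943200→762361127264, (23,17):1404142047·17+26046574004→49916988803, (23,18):53374629·18+1404142047→2364885369
@24  (24,14):68629175807115·14+401282560341390→1362091021641000, (24,15):8479404429331·15+68629175807115→195820242247080, (24,16):762361127264·16+8479404429331→20677182465555, (24,17):49916988803·17+762361127264→1610949936915, (24,18):2364885369·18+49916988803→92484925445
@25  (25,15):195820242247080·15+1362091021641000→4299394655347200, (25,16):20677182465555·16+195820242247080→526655161695960, (25,17):1610949936915·17+20677182465555→48063331393110, (25,18):92484925445·18+1610949936915→3275678594925
Read S(25,15) = 4299394655347200, S(25,16) = 526655161695960, S(25,17) = 48063331393110, S(25,18) = 3275678594925.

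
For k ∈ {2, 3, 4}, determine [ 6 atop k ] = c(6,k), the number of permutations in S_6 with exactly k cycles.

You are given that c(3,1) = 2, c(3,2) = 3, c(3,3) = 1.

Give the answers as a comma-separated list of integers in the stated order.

@4  (4,1):2·3+0→6, (4,2):3·3+2→11, (4,3):1·3+3→6, (4,4):0·3+1→1
@5  (5,1):6·4+0→24, (5,2):11·4+6→50, (5,3):6·4+11→35, (5,4):1·4+6→10
@6  (6,2):50·5+24→274, (6,3):35·5+50→225, (6,4):10·5+35→85
Read c(6,2) = 274, c(6,3) = 225, c(6,4) = 85.

274, 225, 85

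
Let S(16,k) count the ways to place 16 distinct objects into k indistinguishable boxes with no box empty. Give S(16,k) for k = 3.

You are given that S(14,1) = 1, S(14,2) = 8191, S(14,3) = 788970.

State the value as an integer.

7141686

row 15: T[15][2]=2·8191+1=16383  T[15][3]=3·788970+8191=2375101
row 16: T[16][3]=3·2375101+16383=7141686
Read S(16,3) = 7141686.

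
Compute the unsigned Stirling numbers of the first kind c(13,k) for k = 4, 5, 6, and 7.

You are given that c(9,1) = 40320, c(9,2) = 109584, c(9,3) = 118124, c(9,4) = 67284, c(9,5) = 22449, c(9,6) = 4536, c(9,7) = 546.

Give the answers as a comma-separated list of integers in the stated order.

r10: T_10,1=9×40320+0=362880; T_10,2=9×109584+40320=1026576; T_10,3=9×118124+109584=1172700; T_10,4=9×67284+118124=723680; T_10,5=9×22449+67284=269325; T_10,6=9×4536+22449=63273; T_10,7=9×546+4536=9450
r11: T_11,2=10×1026576+362880=10628640; T_11,3=10×1172700+1026576=12753576; T_11,4=10×723680+1172700=8409500; T_11,5=10×269325+723680=3416930; T_11,6=10×63273+269325=902055; T_11,7=10×9450+63273=157773
r12: T_12,3=11×12753576+10628640=150917976; T_12,4=11×8409500+12753576=105258076; T_12,5=11×3416930+8409500=45995730; T_12,6=11×902055+3416930=13339535; T_12,7=11×157773+902055=2637558
r13: T_13,4=12×105258076+150917976=1414014888; T_13,5=12×45995730+105258076=657206836; T_13,6=12×13339535+45995730=206070150; T_13,7=12×2637558+13339535=44990231
Read c(13,4) = 1414014888, c(13,5) = 657206836, c(13,6) = 206070150, c(13,7) = 44990231.

1414014888, 657206836, 206070150, 44990231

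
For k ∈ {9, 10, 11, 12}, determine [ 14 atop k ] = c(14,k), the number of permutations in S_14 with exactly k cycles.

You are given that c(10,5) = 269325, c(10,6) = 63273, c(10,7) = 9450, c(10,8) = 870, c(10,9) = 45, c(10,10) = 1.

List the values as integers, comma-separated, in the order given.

16669653, 1474473, 91091, 3731

row 11: T[11][6]=10·63273+269325=902055  T[11][7]=10·9450+63273=157773  T[11][8]=10·870+9450=18150  T[11][9]=10·45+870=1320  T[11][10]=10·1+45=55  T[11][11]=10·0+1=1
row 12: T[12][7]=11·157773+902055=2637558  T[12][8]=11·18150+157773=357423  T[12][9]=11·1320+18150=32670  T[12][10]=11·55+1320=1925  T[12][11]=11·1+55=66  T[12][12]=11·0+1=1
row 13: T[13][8]=12·357423+2637558=6926634  T[13][9]=12·32670+357423=749463  T[13][10]=12·1925+32670=55770  T[13][11]=12·66+1925=2717  T[13][12]=12·1+66=78
row 14: T[14][9]=13·749463+6926634=16669653  T[14][10]=13·55770+749463=1474473  T[14][11]=13·2717+55770=91091  T[14][12]=13·78+2717=3731
Read c(14,9) = 16669653, c(14,10) = 1474473, c(14,11) = 91091, c(14,12) = 3731.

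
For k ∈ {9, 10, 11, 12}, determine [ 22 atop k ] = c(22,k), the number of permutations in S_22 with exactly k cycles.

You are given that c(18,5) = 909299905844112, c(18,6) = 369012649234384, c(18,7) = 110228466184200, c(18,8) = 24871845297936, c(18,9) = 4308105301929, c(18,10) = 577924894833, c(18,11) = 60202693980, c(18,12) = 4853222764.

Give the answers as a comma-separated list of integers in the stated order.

1634980697246583456, 276019109275035346, 37600535086859745, 4154823851430525

row 19: T[19][6]=18·369012649234384+909299905844112=7551527592063024  T[19][7]=18·110228466184200+369012649234384=2353125040549984  T[19][8]=18·24871845297936+110228466184200=557921681547048  T[19][9]=18·4308105301929+24871845297936=102417740732658  T[19][10]=18·577924894833+4308105301929=14710753408923  T[19][11]=18·60202693980+577924894833=1661573386473  T[19][12]=18·4853222764+60202693980=147560703732
row 20: T[20][7]=19·2353125040549984+7551527592063024=52260903362512720  T[20][8]=19·557921681547048+2353125040549984=12953636989943896  T[20][9]=19·102417740732658+557921681547048=2503858755467550  T[20][10]=19·14710753408923+102417740732658=381922055502195  T[20][11]=19·1661573386473+14710753408923=46280647751910  T[20][12]=19·147560703732+1661573386473=4465226757381
row 21: T[21][8]=20·12953636989943896+52260903362512720=311333643161390640  T[21][9]=20·2503858755467550+12953636989943896=63030812099294896  T[21][10]=20·381922055502195+2503858755467550=10142299865511450  T[21][11]=20·46280647751910+381922055502195=1307535010540395  T[21][12]=20·4465226757381+46280647751910=135585182899530
row 22: T[22][9]=21·63030812099294896+311333643161390640=1634980697246583456  T[22][10]=21·10142299865511450+63030812099294896=276019109275035346  T[22][11]=21·1307535010540395+10142299865511450=37600535086859745  T[22][12]=21·135585182899530+1307535010540395=4154823851430525
Read c(22,9) = 1634980697246583456, c(22,10) = 276019109275035346, c(22,11) = 37600535086859745, c(22,12) = 4154823851430525.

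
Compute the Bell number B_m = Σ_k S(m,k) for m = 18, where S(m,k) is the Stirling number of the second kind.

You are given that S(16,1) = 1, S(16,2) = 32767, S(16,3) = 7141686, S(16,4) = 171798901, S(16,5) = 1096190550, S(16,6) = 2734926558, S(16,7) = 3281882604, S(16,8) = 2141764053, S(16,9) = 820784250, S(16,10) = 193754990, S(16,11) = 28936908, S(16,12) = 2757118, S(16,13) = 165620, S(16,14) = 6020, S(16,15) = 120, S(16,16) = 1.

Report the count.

682076806159

@17  (17,1):1·1+0→1, (17,2):32767·2+1→65535, (17,3):7141686·3+32767→21457825, (17,4):171798901·4+7141686→694337290, (17,5):1096190550·5+171798901→5652751651, (17,6):2734926558·6+1096190550→17505749898, (17,7):3281882604·7+2734926558→25708104786, (17,8):2141764053·8+3281882604→20415995028, (17,9):820784250·9+2141764053→9528822303, (17,10):193754990·10+820784250→2758334150, (17,11):28936908·11+193754990→512060978, (17,12):2757118·12+28936908→62022324, (17,13):165620·13+2757118→4910178, (17,14):6020·14+165620→249900, (17,15):120·15+6020→7820, (17,16):1·16+120→136, (17,17):0·17+1→1
@18  (18,1):1·1+0→1, (18,2):65535·2+1→131071, (18,3):21457825·3+65535→64439010, (18,4):694337290·4+21457825→2798806985, (18,5):5652751651·5+694337290→28958095545, (18,6):17505749898·6+5652751651→110687251039, (18,7):25708104786·7+17505749898→197462483400, (18,8):20415995028·8+25708104786→189036065010, (18,9):9528822303·9+20415995028→106175395755, (18,10):2758334150·10+9528822303→37112163803, (18,11):512060978·11+2758334150→8391004908, (18,12):62022324·12+512060978→1256328866, (18,13):4910178·13+62022324→125854638, (18,14):249900·14+4910178→8408778, (18,15):7820·15+249900→367200, (18,16):136·16+7820→9996, (18,17):1·17+136→153, (18,18):0·18+1→1
B_18 = ΣS(18,k) = 1+131071+64439010+2798806985+28958095545+110687251039+197462483400+189036065010+106175395755+37112163803+8391004908+1256328866+125854638+8408778+367200+9996+153+1 = 682076806159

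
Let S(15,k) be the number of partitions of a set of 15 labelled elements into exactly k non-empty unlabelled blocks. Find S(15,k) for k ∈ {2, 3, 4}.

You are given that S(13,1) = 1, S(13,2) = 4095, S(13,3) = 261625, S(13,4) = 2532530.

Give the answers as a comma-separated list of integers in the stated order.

16383, 2375101, 42355950

r14: T_14,1=1×1+0=1; T_14,2=2×4095+1=8191; T_14,3=3×261625+4095=788970; T_14,4=4×2532530+261625=10391745
r15: T_15,2=2×8191+1=16383; T_15,3=3×788970+8191=2375101; T_15,4=4×10391745+788970=42355950
Read S(15,2) = 16383, S(15,3) = 2375101, S(15,4) = 42355950.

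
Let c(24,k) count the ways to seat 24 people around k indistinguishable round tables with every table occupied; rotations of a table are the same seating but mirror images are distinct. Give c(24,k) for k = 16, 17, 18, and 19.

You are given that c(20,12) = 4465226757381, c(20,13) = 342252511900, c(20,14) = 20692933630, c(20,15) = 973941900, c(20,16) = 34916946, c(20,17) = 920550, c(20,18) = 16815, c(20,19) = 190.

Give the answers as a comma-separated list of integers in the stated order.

@21  (21,13):342252511900·20+4465226757381→11310276995381, (21,14):20692933630·20+342252511900→756111184500, (21,15):973941900·20+20692933630→40171771630, (21,16):34916946·20+973941900→1672280820, (21,17):920550·20+34916946→53327946, (21,18):16815·20+920550→1256850, (21,19):190·20+16815→20615
@22  (22,14):756111184500·21+11310276995381→27188611869881, (22,15):40171771630·21+756111184500→1599718388730, (22,16):1672280820·21+40171771630→75289668850, (22,17):53327946·21+1672280820→2792167686, (22,18):1256850·21+53327946→79721796, (22,19):20615·21+1256850→1689765
@23  (23,15):1599718388730·22+27188611869881→62382416421941, (23,16):75289668850·22+1599718388730→3256091103430, (23,17):2792167686·22+75289668850→136717357942, (23,18):79721796·22+2792167686→4546047198, (23,19):1689765·22+79721796→116896626
@24  (24,16):3256091103430·23+62382416421941→137272511800831, (24,17):136717357942·23+3256091103430→6400590336096, (24,18):4546047198·23+136717357942→241276443496, (24,19):116896626·23+4546047198→7234669596
Read c(24,16) = 137272511800831, c(24,17) = 6400590336096, c(24,18) = 241276443496, c(24,19) = 7234669596.

137272511800831, 6400590336096, 241276443496, 7234669596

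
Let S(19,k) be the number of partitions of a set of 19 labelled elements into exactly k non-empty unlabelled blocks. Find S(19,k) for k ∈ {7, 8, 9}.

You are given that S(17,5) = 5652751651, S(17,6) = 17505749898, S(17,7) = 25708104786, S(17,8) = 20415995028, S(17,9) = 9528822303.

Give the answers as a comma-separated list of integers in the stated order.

1492924634839, 1709751003480, 1144614626805

r18: T_18,6=6×17505749898+5652751651=110687251039; T_18,7=7×25708104786+17505749898=197462483400; T_18,8=8×20415995028+25708104786=189036065010; T_18,9=9×9528822303+20415995028=106175395755
r19: T_19,7=7×197462483400+110687251039=1492924634839; T_19,8=8×189036065010+197462483400=1709751003480; T_19,9=9×106175395755+189036065010=1144614626805
Read S(19,7) = 1492924634839, S(19,8) = 1709751003480, S(19,9) = 1144614626805.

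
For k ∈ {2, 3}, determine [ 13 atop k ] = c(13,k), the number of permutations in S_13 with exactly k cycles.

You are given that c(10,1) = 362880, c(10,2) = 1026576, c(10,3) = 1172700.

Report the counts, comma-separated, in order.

1486442880, 1931559552

[11] T[11,1]:10*362880+0=3628800 · T[11,2]:10*1026576+362880=10628640 · T[11,3]:10*1172700+1026576=12753576
[12] T[12,1]:11*3628800+0=39916800 · T[12,2]:11*10628640+3628800=120543840 · T[12,3]:11*12753576+10628640=150917976
[13] T[13,2]:12*120543840+39916800=1486442880 · T[13,3]:12*150917976+120543840=1931559552
Read c(13,2) = 1486442880, c(13,3) = 1931559552.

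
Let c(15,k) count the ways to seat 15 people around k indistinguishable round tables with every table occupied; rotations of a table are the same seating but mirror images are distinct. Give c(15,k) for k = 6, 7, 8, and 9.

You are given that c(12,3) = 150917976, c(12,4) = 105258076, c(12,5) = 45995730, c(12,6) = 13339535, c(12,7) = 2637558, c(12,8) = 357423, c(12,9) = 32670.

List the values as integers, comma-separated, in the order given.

[13] T[13,4]:12*105258076+150917976=1414014888 · T[13,5]:12*45995730+105258076=657206836 · T[13,6]:12*13339535+45995730=206070150 · T[13,7]:12*2637558+13339535=44990231 · T[13,8]:12*357423+2637558=6926634 · T[13,9]:12*32670+357423=749463
[14] T[14,5]:13*657206836+1414014888=9957703756 · T[14,6]:13*206070150+657206836=3336118786 · T[14,7]:13*44990231+206070150=790943153 · T[14,8]:13*6926634+44990231=135036473 · T[14,9]:13*749463+6926634=16669653
[15] T[15,6]:14*3336118786+9957703756=56663366760 · T[15,7]:14*790943153+3336118786=14409322928 · T[15,8]:14*135036473+790943153=2681453775 · T[15,9]:14*16669653+135036473=368411615
Read c(15,6) = 56663366760, c(15,7) = 14409322928, c(15,8) = 2681453775, c(15,9) = 368411615.

56663366760, 14409322928, 2681453775, 368411615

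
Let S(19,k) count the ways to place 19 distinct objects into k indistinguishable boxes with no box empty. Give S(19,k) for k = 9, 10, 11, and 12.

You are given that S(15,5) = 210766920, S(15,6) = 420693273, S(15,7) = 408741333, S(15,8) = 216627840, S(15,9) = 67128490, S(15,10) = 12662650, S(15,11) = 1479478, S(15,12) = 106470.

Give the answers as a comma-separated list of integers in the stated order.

1144614626805, 477297033785, 129413217791, 23466951300

row 16: T[16][6]=6·420693273+210766920=2734926558  T[16][7]=7·408741333+420693273=3281882604  T[16][8]=8·216627840+408741333=2141764053  T[16][9]=9·67128490+216627840=820784250  T[16][10]=10·12662650+67128490=193754990  T[16][11]=11·1479478+12662650=28936908  T[16][12]=12·106470+1479478=2757118
row 17: T[17][7]=7·3281882604+2734926558=25708104786  T[17][8]=8·2141764053+3281882604=20415995028  T[17][9]=9·820784250+2141764053=9528822303  T[17][10]=10·193754990+820784250=2758334150  T[17][11]=11·28936908+193754990=512060978  T[17][12]=12·2757118+28936908=62022324
row 18: T[18][8]=8·20415995028+25708104786=189036065010  T[18][9]=9·9528822303+20415995028=106175395755  T[18][10]=10·2758334150+9528822303=37112163803  T[18][11]=11·512060978+2758334150=8391004908  T[18][12]=12·62022324+512060978=1256328866
row 19: T[19][9]=9·106175395755+189036065010=1144614626805  T[19][10]=10·37112163803+106175395755=477297033785  T[19][11]=11·8391004908+37112163803=129413217791  T[19][12]=12·1256328866+8391004908=23466951300
Read S(19,9) = 1144614626805, S(19,10) = 477297033785, S(19,11) = 129413217791, S(19,12) = 23466951300.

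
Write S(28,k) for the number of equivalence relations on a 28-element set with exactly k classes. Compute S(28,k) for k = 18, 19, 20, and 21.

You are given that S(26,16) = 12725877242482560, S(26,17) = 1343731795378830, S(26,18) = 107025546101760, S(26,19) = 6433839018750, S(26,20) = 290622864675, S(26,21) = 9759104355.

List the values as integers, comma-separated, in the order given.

94432767017711850, 7626292886912700, 474194413703010, 22653141490980

row 27: T[27][17]=17·1343731795378830+12725877242482560=35569317763922670  T[27][18]=18·107025546101760+1343731795378830=3270191625210510  T[27][19]=19·6433839018750+107025546101760=229268487458010  T[27][20]=20·290622864675+6433839018750=12246296312250  T[27][21]=21·9759104355+290622864675=495564056130
row 28: T[28][18]=18·3270191625210510+35569317763922670=94432767017711850  T[28][19]=19·229268487458010+3270191625210510=7626292886912700  T[28][20]=20·12246296312250+229268487458010=474194413703010  T[28][21]=21·495564056130+12246296312250=22653141490980
Read S(28,18) = 94432767017711850, S(28,19) = 7626292886912700, S(28,20) = 474194413703010, S(28,21) = 22653141490980.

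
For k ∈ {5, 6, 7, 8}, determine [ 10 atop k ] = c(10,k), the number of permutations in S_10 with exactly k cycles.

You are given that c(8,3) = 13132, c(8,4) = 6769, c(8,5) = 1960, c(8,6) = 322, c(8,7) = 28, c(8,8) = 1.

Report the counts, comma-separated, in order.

row 9: T[9][4]=8·6769+13132=67284  T[9][5]=8·1960+6769=22449  T[9][6]=8·322+1960=4536  T[9][7]=8·28+322=546  T[9][8]=8·1+28=36
row 10: T[10][5]=9·22449+67284=269325  T[10][6]=9·4536+22449=63273  T[10][7]=9·546+4536=9450  T[10][8]=9·36+546=870
Read c(10,5) = 269325, c(10,6) = 63273, c(10,7) = 9450, c(10,8) = 870.

269325, 63273, 9450, 870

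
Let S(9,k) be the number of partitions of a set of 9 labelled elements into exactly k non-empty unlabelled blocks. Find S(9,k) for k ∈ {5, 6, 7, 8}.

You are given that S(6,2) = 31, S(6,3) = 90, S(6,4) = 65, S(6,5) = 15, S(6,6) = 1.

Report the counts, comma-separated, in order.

[7] T[7,3]:3*90+31=301 · T[7,4]:4*65+90=350 · T[7,5]:5*15+65=140 · T[7,6]:6*1+15=21 · T[7,7]:7*0+1=1
[8] T[8,4]:4*350+301=1701 · T[8,5]:5*140+350=1050 · T[8,6]:6*21+140=266 · T[8,7]:7*1+21=28 · T[8,8]:8*0+1=1
[9] T[9,5]:5*1050+1701=6951 · T[9,6]:6*266+1050=2646 · T[9,7]:7*28+266=462 · T[9,8]:8*1+28=36
Read S(9,5) = 6951, S(9,6) = 2646, S(9,7) = 462, S(9,8) = 36.

6951, 2646, 462, 36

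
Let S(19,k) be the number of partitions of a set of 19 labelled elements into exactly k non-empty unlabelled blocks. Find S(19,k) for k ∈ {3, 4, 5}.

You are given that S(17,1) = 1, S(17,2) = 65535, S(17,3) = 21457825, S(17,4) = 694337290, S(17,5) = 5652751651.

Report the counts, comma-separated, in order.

193448101, 11259666950, 147589284710

i=18: T(18,2)=1+2·65535=131071 | T(18,3)=65535+3·21457825=64439010 | T(18,4)=21457825+4·694337290=2798806985 | T(18,5)=694337290+5·5652751651=28958095545
i=19: T(19,3)=131071+3·64439010=193448101 | T(19,4)=64439010+4·2798806985=11259666950 | T(19,5)=2798806985+5·28958095545=147589284710
Read S(19,3) = 193448101, S(19,4) = 11259666950, S(19,5) = 147589284710.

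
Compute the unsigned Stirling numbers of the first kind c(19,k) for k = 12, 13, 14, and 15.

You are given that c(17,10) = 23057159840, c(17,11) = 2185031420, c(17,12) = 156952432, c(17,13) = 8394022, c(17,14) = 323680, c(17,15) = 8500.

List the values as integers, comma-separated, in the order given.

i=18: T(18,11)=23057159840+17·2185031420=60202693980 | T(18,12)=2185031420+17·156952432=4853222764 | T(18,13)=156952432+17·8394022=299650806 | T(18,14)=8394022+17·323680=13896582 | T(18,15)=323680+17·8500=468180
i=19: T(19,12)=60202693980+18·4853222764=147560703732 | T(19,13)=4853222764+18·299650806=10246937272 | T(19,14)=299650806+18·13896582=549789282 | T(19,15)=13896582+18·468180=22323822
Read c(19,12) = 147560703732, c(19,13) = 10246937272, c(19,14) = 549789282, c(19,15) = 22323822.

147560703732, 10246937272, 549789282, 22323822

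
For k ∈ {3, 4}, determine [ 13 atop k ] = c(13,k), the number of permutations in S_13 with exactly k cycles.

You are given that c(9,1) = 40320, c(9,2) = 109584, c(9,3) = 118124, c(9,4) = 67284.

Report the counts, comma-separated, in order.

1931559552, 1414014888

row 10: T[10][1]=9·40320+0=362880  T[10][2]=9·109584+40320=1026576  T[10][3]=9·118124+109584=1172700  T[10][4]=9·67284+118124=723680
row 11: T[11][1]=10·362880+0=3628800  T[11][2]=10·1026576+362880=10628640  T[11][3]=10·1172700+1026576=12753576  T[11][4]=10·723680+1172700=8409500
row 12: T[12][2]=11·10628640+3628800=120543840  T[12][3]=11·12753576+10628640=150917976  T[12][4]=11·8409500+12753576=105258076
row 13: T[13][3]=12·150917976+120543840=1931559552  T[13][4]=12·105258076+150917976=1414014888
Read c(13,3) = 1931559552, c(13,4) = 1414014888.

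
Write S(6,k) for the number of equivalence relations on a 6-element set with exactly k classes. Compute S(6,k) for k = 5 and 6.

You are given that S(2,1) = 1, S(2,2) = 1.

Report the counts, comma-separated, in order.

r3: T_3,2=2×1+1=3; T_3,3=3×0+1=1
r4: T_4,3=3×1+3=6; T_4,4=4×0+1=1
r5: T_5,4=4×1+6=10; T_5,5=5×0+1=1
r6: T_6,5=5×1+10=15; T_6,6=6×0+1=1
Read S(6,5) = 15, S(6,6) = 1.

15, 1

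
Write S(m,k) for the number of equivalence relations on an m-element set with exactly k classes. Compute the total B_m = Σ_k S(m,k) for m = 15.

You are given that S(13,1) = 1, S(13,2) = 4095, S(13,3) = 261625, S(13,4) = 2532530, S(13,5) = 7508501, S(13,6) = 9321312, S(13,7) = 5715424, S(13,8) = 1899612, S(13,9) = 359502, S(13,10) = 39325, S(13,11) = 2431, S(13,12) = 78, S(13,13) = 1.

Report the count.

r14: T_14,1=1×1+0=1; T_14,2=2×4095+1=8191; T_14,3=3×261625+4095=788970; T_14,4=4×2532530+261625=10391745; T_14,5=5×7508501+2532530=40075035; T_14,6=6×9321312+7508501=63436373; T_14,7=7×5715424+9321312=49329280; T_14,8=8×1899612+5715424=20912320; T_14,9=9×359502+1899612=5135130; T_14,10=10×39325+359502=752752; T_14,11=11×2431+39325=66066; T_14,12=12×78+2431=3367; T_14,13=13×1+78=91; T_14,14=14×0+1=1
r15: T_15,1=1×1+0=1; T_15,2=2×8191+1=16383; T_15,3=3×788970+8191=2375101; T_15,4=4×10391745+788970=42355950; T_15,5=5×40075035+10391745=210766920; T_15,6=6×63436373+40075035=420693273; T_15,7=7×49329280+63436373=408741333; T_15,8=8×20912320+49329280=216627840; T_15,9=9×5135130+20912320=67128490; T_15,10=10×752752+5135130=12662650; T_15,11=11×66066+752752=1479478; T_15,12=12×3367+66066=106470; T_15,13=13×91+3367=4550; T_15,14=14×1+91=105; T_15,15=15×0+1=1
B_15 = ΣS(15,k) = 1+16383+2375101+42355950+210766920+420693273+408741333+216627840+67128490+12662650+1479478+106470+4550+105+1 = 1382958545

1382958545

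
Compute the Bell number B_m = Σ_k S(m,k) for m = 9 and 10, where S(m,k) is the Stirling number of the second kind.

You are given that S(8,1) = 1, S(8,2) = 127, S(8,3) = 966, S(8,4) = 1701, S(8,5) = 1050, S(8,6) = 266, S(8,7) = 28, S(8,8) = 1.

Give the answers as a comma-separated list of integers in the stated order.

r9: T_9,1=1×1+0=1; T_9,2=2×127+1=255; T_9,3=3×966+127=3025; T_9,4=4×1701+966=7770; T_9,5=5×1050+1701=6951; T_9,6=6×266+1050=2646; T_9,7=7×28+266=462; T_9,8=8×1+28=36; T_9,9=9×0+1=1
r10: T_10,1=1×1+0=1; T_10,2=2×255+1=511; T_10,3=3×3025+255=9330; T_10,4=4×7770+3025=34105; T_10,5=5×6951+7770=42525; T_10,6=6×2646+6951=22827; T_10,7=7×462+2646=5880; T_10,8=8×36+462=750; T_10,9=9×1+36=45; T_10,10=10×0+1=1
B_9 = ΣS(9,k) = 1+255+3025+7770+6951+2646+462+36+1 = 21147
B_10 = ΣS(10,k) = 1+511+9330+34105+42525+22827+5880+750+45+1 = 115975

21147, 115975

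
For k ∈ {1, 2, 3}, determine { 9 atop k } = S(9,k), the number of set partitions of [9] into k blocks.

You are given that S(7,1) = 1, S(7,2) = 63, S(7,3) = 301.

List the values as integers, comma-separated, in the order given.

1, 255, 3025

[8] T[8,1]:1*1+0=1 · T[8,2]:2*63+1=127 · T[8,3]:3*301+63=966
[9] T[9,1]:1*1+0=1 · T[9,2]:2*127+1=255 · T[9,3]:3*966+127=3025
Read S(9,1) = 1, S(9,2) = 255, S(9,3) = 3025.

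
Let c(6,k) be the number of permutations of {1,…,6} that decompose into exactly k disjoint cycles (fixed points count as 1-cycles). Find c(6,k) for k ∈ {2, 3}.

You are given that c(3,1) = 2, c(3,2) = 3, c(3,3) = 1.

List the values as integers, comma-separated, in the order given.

row 4: T[4][1]=3·2+0=6  T[4][2]=3·3+2=11  T[4][3]=3·1+3=6
row 5: T[5][1]=4·6+0=24  T[5][2]=4·11+6=50  T[5][3]=4·6+11=35
row 6: T[6][2]=5·50+24=274  T[6][3]=5·35+50=225
Read c(6,2) = 274, c(6,3) = 225.

274, 225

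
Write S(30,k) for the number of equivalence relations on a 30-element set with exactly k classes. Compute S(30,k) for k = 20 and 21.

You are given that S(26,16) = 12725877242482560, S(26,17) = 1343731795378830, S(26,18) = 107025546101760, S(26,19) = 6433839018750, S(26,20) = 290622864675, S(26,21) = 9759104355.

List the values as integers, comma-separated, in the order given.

581535955088511150, 37058299246258290

i=27: T(27,17)=12725877242482560+17·1343731795378830=35569317763922670 | T(27,18)=1343731795378830+18·107025546101760=3270191625210510 | T(27,19)=107025546101760+19·6433839018750=229268487458010 | T(27,20)=6433839018750+20·290622864675=12246296312250 | T(27,21)=290622864675+21·9759104355=495564056130
i=28: T(28,18)=35569317763922670+18·3270191625210510=94432767017711850 | T(28,19)=3270191625210510+19·229268487458010=7626292886912700 | T(28,20)=229268487458010+20·12246296312250=474194413703010 | T(28,21)=12246296312250+21·495564056130=22653141490980
i=29: T(29,19)=94432767017711850+19·7626292886912700=239332331869053150 | T(29,20)=7626292886912700+20·474194413703010=17110181160972900 | T(29,21)=474194413703010+21·22653141490980=949910385013590
i=30: T(30,20)=239332331869053150+20·17110181160972900=581535955088511150 | T(30,21)=17110181160972900+21·949910385013590=37058299246258290
Read S(30,20) = 581535955088511150, S(30,21) = 37058299246258290.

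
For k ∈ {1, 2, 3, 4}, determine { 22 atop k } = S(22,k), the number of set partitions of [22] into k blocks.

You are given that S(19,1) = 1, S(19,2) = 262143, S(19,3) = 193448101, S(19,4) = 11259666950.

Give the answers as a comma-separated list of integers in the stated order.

r20: T_20,1=1×1+0=1; T_20,2=2×262143+1=524287; T_20,3=3×193448101+262143=580606446; T_20,4=4×11259666950+193448101=45232115901
r21: T_21,1=1×1+0=1; T_21,2=2×524287+1=1048575; T_21,3=3×580606446+524287=1742343625; T_21,4=4×45232115901+580606446=181509070050
r22: T_22,1=1×1+0=1; T_22,2=2×1048575+1=2097151; T_22,3=3×1742343625+1048575=5228079450; T_22,4=4×181509070050+1742343625=727778623825
Read S(22,1) = 1, S(22,2) = 2097151, S(22,3) = 5228079450, S(22,4) = 727778623825.

1, 2097151, 5228079450, 727778623825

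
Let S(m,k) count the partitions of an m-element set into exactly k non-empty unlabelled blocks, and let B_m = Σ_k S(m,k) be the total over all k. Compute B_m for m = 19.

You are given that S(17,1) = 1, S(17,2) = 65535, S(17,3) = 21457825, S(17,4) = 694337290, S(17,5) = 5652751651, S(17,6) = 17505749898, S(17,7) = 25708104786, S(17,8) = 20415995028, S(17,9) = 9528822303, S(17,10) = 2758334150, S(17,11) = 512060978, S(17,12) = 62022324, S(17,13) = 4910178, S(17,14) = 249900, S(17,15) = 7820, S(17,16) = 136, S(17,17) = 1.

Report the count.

@18  (18,1):1·1+0→1, (18,2):65535·2+1→131071, (18,3):21457825·3+65535→64439010, (18,4):694337290·4+21457825→2798806985, (18,5):5652751651·5+694337290→28958095545, (18,6):17505749898·6+5652751651→110687251039, (18,7):25708104786·7+17505749898→197462483400, (18,8):20415995028·8+25708104786→189036065010, (18,9):9528822303·9+20415995028→106175395755, (18,10):2758334150·10+9528822303→37112163803, (18,11):512060978·11+2758334150→8391004908, (18,12):62022324·12+512060978→1256328866, (18,13):4910178·13+62022324→125854638, (18,14):249900·14+4910178→8408778, (18,15):7820·15+249900→367200, (18,16):136·16+7820→9996, (18,17):1·17+136→153, (18,18):0·18+1→1
@19  (19,1):1·1+0→1, (19,2):131071·2+1→262143, (19,3):64439010·3+131071→193448101, (19,4):2798806985·4+64439010→11259666950, (19,5):28958095545·5+2798806985→147589284710, (19,6):110687251039·6+28958095545→693081601779, (19,7):197462483400·7+110687251039→1492924634839, (19,8):189036065010·8+197462483400→1709751003480, (19,9):106175395755·9+189036065010→1144614626805, (19,10):37112163803·10+106175395755→477297033785, (19,11):8391004908·11+37112163803→129413217791, (19,12):1256328866·12+8391004908→23466951300, (19,13):125854638·13+1256328866→2892439160, (19,14):8408778·14+125854638→243577530, (19,15):367200·15+8408778→13916778, (19,16):9996·16+367200→527136, (19,17):153·17+9996→12597, (19,18):1·18+153→171, (19,19):0·19+1→1
B_19 = ΣS(19,k) = 1+262143+193448101+11259666950+147589284710+693081601779+1492924634839+1709751003480+1144614626805+477297033785+129413217791+23466951300+2892439160+243577530+13916778+527136+12597+171+1 = 5832742205057

5832742205057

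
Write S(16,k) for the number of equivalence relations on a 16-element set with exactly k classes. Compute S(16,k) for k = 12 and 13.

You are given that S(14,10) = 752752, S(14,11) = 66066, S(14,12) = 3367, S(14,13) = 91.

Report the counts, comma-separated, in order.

2757118, 165620

i=15: T(15,11)=752752+11·66066=1479478 | T(15,12)=66066+12·3367=106470 | T(15,13)=3367+13·91=4550
i=16: T(16,12)=1479478+12·106470=2757118 | T(16,13)=106470+13·4550=165620
Read S(16,12) = 2757118, S(16,13) = 165620.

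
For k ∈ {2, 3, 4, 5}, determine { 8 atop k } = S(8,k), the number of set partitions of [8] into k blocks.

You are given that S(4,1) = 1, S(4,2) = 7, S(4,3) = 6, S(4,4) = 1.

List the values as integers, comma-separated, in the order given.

i=5: T(5,1)=0+1·1=1 | T(5,2)=1+2·7=15 | T(5,3)=7+3·6=25 | T(5,4)=6+4·1=10 | T(5,5)=1+5·0=1
i=6: T(6,1)=0+1·1=1 | T(6,2)=1+2·15=31 | T(6,3)=15+3·25=90 | T(6,4)=25+4·10=65 | T(6,5)=10+5·1=15
i=7: T(7,1)=0+1·1=1 | T(7,2)=1+2·31=63 | T(7,3)=31+3·90=301 | T(7,4)=90+4·65=350 | T(7,5)=65+5·15=140
i=8: T(8,2)=1+2·63=127 | T(8,3)=63+3·301=966 | T(8,4)=301+4·350=1701 | T(8,5)=350+5·140=1050
Read S(8,2) = 127, S(8,3) = 966, S(8,4) = 1701, S(8,5) = 1050.

127, 966, 1701, 1050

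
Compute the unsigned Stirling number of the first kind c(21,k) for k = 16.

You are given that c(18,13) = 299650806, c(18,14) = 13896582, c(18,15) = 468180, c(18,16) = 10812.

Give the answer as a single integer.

@19  (19,14):13896582·18+299650806→549789282, (19,15):468180·18+13896582→22323822, (19,16):10812·18+468180→662796
@20  (20,15):22323822·19+549789282→973941900, (20,16):662796·19+22323822→34916946
@21  (21,16):34916946·20+973941900→1672280820
Read c(21,16) = 1672280820.

1672280820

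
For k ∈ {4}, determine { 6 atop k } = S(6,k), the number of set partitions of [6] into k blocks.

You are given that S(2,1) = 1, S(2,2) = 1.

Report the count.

65

row 3: T[3][1]=1·1+0=1  T[3][2]=2·1+1=3  T[3][3]=3·0+1=1
row 4: T[4][2]=2·3+1=7  T[4][3]=3·1+3=6  T[4][4]=4·0+1=1
row 5: T[5][3]=3·6+7=25  T[5][4]=4·1+6=10
row 6: T[6][4]=4·10+25=65
Read S(6,4) = 65.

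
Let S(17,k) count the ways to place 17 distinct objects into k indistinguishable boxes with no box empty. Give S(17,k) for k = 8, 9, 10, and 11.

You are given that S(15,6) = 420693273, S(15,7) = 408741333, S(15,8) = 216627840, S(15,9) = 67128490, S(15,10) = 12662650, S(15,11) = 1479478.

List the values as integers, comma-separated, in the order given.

@16  (16,7):408741333·7+420693273→3281882604, (16,8):216627840·8+408741333→2141764053, (16,9):67128490·9+216627840→820784250, (16,10):12662650·10+67128490→193754990, (16,11):1479478·11+12662650→28936908
@17  (17,8):2141764053·8+3281882604→20415995028, (17,9):820784250·9+2141764053→9528822303, (17,10):193754990·10+820784250→2758334150, (17,11):28936908·11+193754990→512060978
Read S(17,8) = 20415995028, S(17,9) = 9528822303, S(17,10) = 2758334150, S(17,11) = 512060978.

20415995028, 9528822303, 2758334150, 512060978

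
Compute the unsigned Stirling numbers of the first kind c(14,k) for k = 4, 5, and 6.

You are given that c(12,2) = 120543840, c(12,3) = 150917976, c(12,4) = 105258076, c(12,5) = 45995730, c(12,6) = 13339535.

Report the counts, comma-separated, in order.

20313753096, 9957703756, 3336118786

i=13: T(13,3)=120543840+12·150917976=1931559552 | T(13,4)=150917976+12·105258076=1414014888 | T(13,5)=105258076+12·45995730=657206836 | T(13,6)=45995730+12·13339535=206070150
i=14: T(14,4)=1931559552+13·1414014888=20313753096 | T(14,5)=1414014888+13·657206836=9957703756 | T(14,6)=657206836+13·206070150=3336118786
Read c(14,4) = 20313753096, c(14,5) = 9957703756, c(14,6) = 3336118786.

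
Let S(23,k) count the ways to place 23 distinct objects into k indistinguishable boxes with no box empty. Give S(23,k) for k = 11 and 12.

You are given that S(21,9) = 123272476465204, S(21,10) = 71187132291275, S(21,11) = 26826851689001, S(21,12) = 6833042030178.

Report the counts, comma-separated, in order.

row 22: T[22][10]=10·71187132291275+123272476465204=835143799377954  T[22][11]=11·26826851689001+71187132291275=366282500870286  T[22][12]=12·6833042030178+26826851689001=108823356051137
row 23: T[23][11]=11·366282500870286+835143799377954=4864251308951100  T[23][12]=12·108823356051137+366282500870286=1672162773483930
Read S(23,11) = 4864251308951100, S(23,12) = 1672162773483930.

4864251308951100, 1672162773483930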